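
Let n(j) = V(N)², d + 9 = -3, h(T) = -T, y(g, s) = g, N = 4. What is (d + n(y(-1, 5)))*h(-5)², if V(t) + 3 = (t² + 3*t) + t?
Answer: 20725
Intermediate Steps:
d = -12 (d = -9 - 3 = -12)
V(t) = -3 + t² + 4*t (V(t) = -3 + ((t² + 3*t) + t) = -3 + (t² + 4*t) = -3 + t² + 4*t)
n(j) = 841 (n(j) = (-3 + 4² + 4*4)² = (-3 + 16 + 16)² = 29² = 841)
(d + n(y(-1, 5)))*h(-5)² = (-12 + 841)*(-1*(-5))² = 829*5² = 829*25 = 20725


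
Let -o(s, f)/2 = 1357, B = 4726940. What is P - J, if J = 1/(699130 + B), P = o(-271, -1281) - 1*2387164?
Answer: -12967645319461/5426070 ≈ -2.3899e+6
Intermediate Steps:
o(s, f) = -2714 (o(s, f) = -2*1357 = -2714)
P = -2389878 (P = -2714 - 1*2387164 = -2714 - 2387164 = -2389878)
J = 1/5426070 (J = 1/(699130 + 4726940) = 1/5426070 ≈ 1.8430e-7)
P - J = -2389878 - 1*1/5426070 = -2389878 - 1/5426070 = -12967645319461/5426070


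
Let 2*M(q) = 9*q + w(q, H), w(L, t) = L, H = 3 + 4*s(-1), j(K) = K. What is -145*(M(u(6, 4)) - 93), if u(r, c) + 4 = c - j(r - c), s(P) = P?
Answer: 14935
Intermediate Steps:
H = -1 (H = 3 + 4*(-1) = 3 - 4 = -1)
u(r, c) = -4 - r + 2*c (u(r, c) = -4 + (c - (r - c)) = -4 + (c + (c - r)) = -4 + (-r + 2*c) = -4 - r + 2*c)
M(q) = 5*q (M(q) = (9*q + q)/2 = (10*q)/2 = 5*q)
-145*(M(u(6, 4)) - 93) = -145*(5*(-4 - 1*6 + 2*4) - 93) = -145*(5*(-4 - 6 + 8) - 93) = -145*(5*(-2) - 93) = -145*(-10 - 93) = -145*(-103) = 14935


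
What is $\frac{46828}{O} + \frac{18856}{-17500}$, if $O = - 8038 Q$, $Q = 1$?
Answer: $- \frac{121381816}{17583125} \approx -6.9033$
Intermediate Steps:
$O = -8038$ ($O = \left(-8038\right) 1 = -8038$)
$\frac{46828}{O} + \frac{18856}{-17500} = \frac{46828}{-8038} + \frac{18856}{-17500} = 46828 \left(- \frac{1}{8038}\right) + 18856 \left(- \frac{1}{17500}\right) = - \frac{23414}{4019} - \frac{4714}{4375} = - \frac{121381816}{17583125}$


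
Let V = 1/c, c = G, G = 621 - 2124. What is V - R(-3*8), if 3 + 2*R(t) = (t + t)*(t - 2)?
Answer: -1871237/3006 ≈ -622.50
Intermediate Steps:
R(t) = -3/2 + t*(-2 + t) (R(t) = -3/2 + ((t + t)*(t - 2))/2 = -3/2 + ((2*t)*(-2 + t))/2 = -3/2 + (2*t*(-2 + t))/2 = -3/2 + t*(-2 + t))
G = -1503
c = -1503
V = -1/1503 (V = 1/(-1503) = -1/1503 ≈ -0.00066534)
V - R(-3*8) = -1/1503 - (-3/2 + (-3*8)² - (-6)*8) = -1/1503 - (-3/2 + (-24)² - 2*(-24)) = -1/1503 - (-3/2 + 576 + 48) = -1/1503 - 1*1245/2 = -1/1503 - 1245/2 = -1871237/3006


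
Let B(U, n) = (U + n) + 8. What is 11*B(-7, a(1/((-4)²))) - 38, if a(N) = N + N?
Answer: -205/8 ≈ -25.625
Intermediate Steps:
a(N) = 2*N
B(U, n) = 8 + U + n
11*B(-7, a(1/((-4)²))) - 38 = 11*(8 - 7 + 2/((-4)²)) - 38 = 11*(8 - 7 + 2/16) - 38 = 11*(8 - 7 + 2*(1/16)) - 38 = 11*(8 - 7 + ⅛) - 38 = 11*(9/8) - 38 = 99/8 - 38 = -205/8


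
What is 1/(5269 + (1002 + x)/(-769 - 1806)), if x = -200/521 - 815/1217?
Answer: 1632696775/8602044650376 ≈ 0.00018980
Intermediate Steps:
x = -668015/634057 (x = -200*1/521 - 815*1/1217 = -200/521 - 815/1217 = -668015/634057 ≈ -1.0536)
1/(5269 + (1002 + x)/(-769 - 1806)) = 1/(5269 + (1002 - 668015/634057)/(-769 - 1806)) = 1/(5269 + (634657099/634057)/(-2575)) = 1/(5269 + (634657099/634057)*(-1/2575)) = 1/(5269 - 634657099/1632696775) = 1/(8602044650376/1632696775) = 1632696775/8602044650376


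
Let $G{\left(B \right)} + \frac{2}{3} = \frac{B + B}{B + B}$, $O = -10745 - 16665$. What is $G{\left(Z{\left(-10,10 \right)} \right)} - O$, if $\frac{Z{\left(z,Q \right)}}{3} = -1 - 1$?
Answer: $\frac{82231}{3} \approx 27410.0$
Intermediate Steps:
$Z{\left(z,Q \right)} = -6$ ($Z{\left(z,Q \right)} = 3 \left(-1 - 1\right) = 3 \left(-2\right) = -6$)
$O = -27410$
$G{\left(B \right)} = \frac{1}{3}$ ($G{\left(B \right)} = - \frac{2}{3} + \frac{B + B}{B + B} = - \frac{2}{3} + \frac{2 B}{2 B} = - \frac{2}{3} + 2 B \frac{1}{2 B} = - \frac{2}{3} + 1 = \frac{1}{3}$)
$G{\left(Z{\left(-10,10 \right)} \right)} - O = \frac{1}{3} - -27410 = \frac{1}{3} + 27410 = \frac{82231}{3}$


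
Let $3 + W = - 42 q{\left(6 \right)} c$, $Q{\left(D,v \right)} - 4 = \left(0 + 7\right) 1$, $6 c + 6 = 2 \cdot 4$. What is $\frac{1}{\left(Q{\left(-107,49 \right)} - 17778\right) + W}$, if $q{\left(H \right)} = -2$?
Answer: $- \frac{1}{17742} \approx -5.6363 \cdot 10^{-5}$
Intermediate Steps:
$c = \frac{1}{3}$ ($c = -1 + \frac{2 \cdot 4}{6} = -1 + \frac{1}{6} \cdot 8 = -1 + \frac{4}{3} = \frac{1}{3} \approx 0.33333$)
$Q{\left(D,v \right)} = 11$ ($Q{\left(D,v \right)} = 4 + \left(0 + 7\right) 1 = 4 + 7 \cdot 1 = 4 + 7 = 11$)
$W = 25$ ($W = -3 + \left(-42\right) \left(-2\right) \frac{1}{3} = -3 + 84 \cdot \frac{1}{3} = -3 + 28 = 25$)
$\frac{1}{\left(Q{\left(-107,49 \right)} - 17778\right) + W} = \frac{1}{\left(11 - 17778\right) + 25} = \frac{1}{-17767 + 25} = \frac{1}{-17742} = - \frac{1}{17742}$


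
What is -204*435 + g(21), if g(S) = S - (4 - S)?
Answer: -88702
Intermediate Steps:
g(S) = -4 + 2*S (g(S) = S + (-4 + S) = -4 + 2*S)
-204*435 + g(21) = -204*435 + (-4 + 2*21) = -88740 + (-4 + 42) = -88740 + 38 = -88702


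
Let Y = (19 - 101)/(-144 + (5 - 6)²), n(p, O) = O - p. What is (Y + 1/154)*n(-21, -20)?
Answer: 1161/2002 ≈ 0.57992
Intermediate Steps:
Y = 82/143 (Y = -82/(-144 + (-1)²) = -82/(-144 + 1) = -82/(-143) = -82*(-1/143) = 82/143 ≈ 0.57343)
(Y + 1/154)*n(-21, -20) = (82/143 + 1/154)*(-20 - 1*(-21)) = (82/143 + 1/154)*(-20 + 21) = (1161/2002)*1 = 1161/2002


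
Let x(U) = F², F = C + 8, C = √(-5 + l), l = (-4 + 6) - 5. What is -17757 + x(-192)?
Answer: -17701 + 32*I*√2 ≈ -17701.0 + 45.255*I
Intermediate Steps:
l = -3 (l = 2 - 5 = -3)
C = 2*I*√2 (C = √(-5 - 3) = √(-8) = 2*I*√2 ≈ 2.8284*I)
F = 8 + 2*I*√2 (F = 2*I*√2 + 8 = 8 + 2*I*√2 ≈ 8.0 + 2.8284*I)
x(U) = (8 + 2*I*√2)²
-17757 + x(-192) = -17757 + (56 + 32*I*√2) = -17701 + 32*I*√2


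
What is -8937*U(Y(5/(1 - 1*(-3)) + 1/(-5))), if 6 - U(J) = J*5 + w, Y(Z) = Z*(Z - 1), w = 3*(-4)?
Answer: -12681603/80 ≈ -1.5852e+5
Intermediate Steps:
w = -12
Y(Z) = Z*(-1 + Z)
U(J) = 18 - 5*J (U(J) = 6 - (J*5 - 12) = 6 - (5*J - 12) = 6 - (-12 + 5*J) = 6 + (12 - 5*J) = 18 - 5*J)
-8937*U(Y(5/(1 - 1*(-3)) + 1/(-5))) = -8937*(18 - 5*(5/(1 - 1*(-3)) + 1/(-5))*(-1 + (5/(1 - 1*(-3)) + 1/(-5)))) = -8937*(18 - 5*(5/(1 + 3) + 1*(-1/5))*(-1 + (5/(1 + 3) + 1*(-1/5)))) = -8937*(18 - 5*(5/4 - 1/5)*(-1 + (5/4 - 1/5))) = -8937*(18 - 21*(-1 + 21/20)/4) = -8937*(18 - 21/(4*20)) = -8937*(18 - 5*21/400) = -8937*(18 - 21/80) = -8937*1419/80 = -12681603/80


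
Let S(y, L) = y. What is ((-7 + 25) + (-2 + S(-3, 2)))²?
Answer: 169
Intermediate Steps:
((-7 + 25) + (-2 + S(-3, 2)))² = ((-7 + 25) + (-2 - 3))² = (18 - 5)² = 13² = 169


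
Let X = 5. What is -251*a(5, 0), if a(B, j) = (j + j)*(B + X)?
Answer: 0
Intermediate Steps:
a(B, j) = 2*j*(5 + B) (a(B, j) = (j + j)*(B + 5) = (2*j)*(5 + B) = 2*j*(5 + B))
-251*a(5, 0) = -502*0*(5 + 5) = -502*0*10 = -251*0 = 0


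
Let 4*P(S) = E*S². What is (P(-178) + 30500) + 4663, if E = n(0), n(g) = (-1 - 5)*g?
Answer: 35163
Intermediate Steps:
n(g) = -6*g
E = 0 (E = -6*0 = 0)
P(S) = 0 (P(S) = (0*S²)/4 = (¼)*0 = 0)
(P(-178) + 30500) + 4663 = (0 + 30500) + 4663 = 30500 + 4663 = 35163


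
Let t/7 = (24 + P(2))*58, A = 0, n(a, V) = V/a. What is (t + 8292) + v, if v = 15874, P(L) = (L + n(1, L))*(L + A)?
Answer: 37158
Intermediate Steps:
P(L) = 2*L² (P(L) = (L + L/1)*(L + 0) = (L + L*1)*L = (L + L)*L = (2*L)*L = 2*L²)
t = 12992 (t = 7*((24 + 2*2²)*58) = 7*((24 + 2*4)*58) = 7*((24 + 8)*58) = 7*(32*58) = 7*1856 = 12992)
(t + 8292) + v = (12992 + 8292) + 15874 = 21284 + 15874 = 37158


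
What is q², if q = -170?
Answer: 28900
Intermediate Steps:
q² = (-170)² = 28900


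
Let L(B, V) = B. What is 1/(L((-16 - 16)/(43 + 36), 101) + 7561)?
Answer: 79/597287 ≈ 0.00013226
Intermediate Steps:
1/(L((-16 - 16)/(43 + 36), 101) + 7561) = 1/((-16 - 16)/(43 + 36) + 7561) = 1/(-32/79 + 7561) = 1/(597287/79) = 79/597287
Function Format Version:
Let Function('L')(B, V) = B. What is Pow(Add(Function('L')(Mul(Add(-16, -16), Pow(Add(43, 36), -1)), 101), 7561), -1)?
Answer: Rational(79, 597287) ≈ 0.00013226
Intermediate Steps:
Pow(Add(Function('L')(Mul(Add(-16, -16), Pow(Add(43, 36), -1)), 101), 7561), -1) = Pow(Add(Mul(Add(-16, -16), Pow(Add(43, 36), -1)), 7561), -1) = Pow(Add(Mul(-32, Pow(79, -1)), 7561), -1) = Pow(Add(Mul(-32, Rational(1, 79)), 7561), -1) = Pow(Add(Rational(-32, 79), 7561), -1) = Pow(Rational(597287, 79), -1) = Rational(79, 597287)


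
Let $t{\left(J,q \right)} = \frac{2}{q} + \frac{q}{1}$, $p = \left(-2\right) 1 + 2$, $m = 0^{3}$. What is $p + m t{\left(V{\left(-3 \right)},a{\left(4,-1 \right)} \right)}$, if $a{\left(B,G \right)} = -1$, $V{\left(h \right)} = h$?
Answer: $0$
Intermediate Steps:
$m = 0$
$p = 0$ ($p = -2 + 2 = 0$)
$t{\left(J,q \right)} = q + \frac{2}{q}$ ($t{\left(J,q \right)} = \frac{2}{q} + q 1 = \frac{2}{q} + q = q + \frac{2}{q}$)
$p + m t{\left(V{\left(-3 \right)},a{\left(4,-1 \right)} \right)} = 0 + 0 \left(-1 + \frac{2}{-1}\right) = 0 + 0 \left(-1 + 2 \left(-1\right)\right) = 0 + 0 \left(-1 - 2\right) = 0 + 0 \left(-3\right) = 0 + 0 = 0$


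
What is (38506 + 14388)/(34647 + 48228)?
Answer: 52894/82875 ≈ 0.63824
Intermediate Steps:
(38506 + 14388)/(34647 + 48228) = 52894/82875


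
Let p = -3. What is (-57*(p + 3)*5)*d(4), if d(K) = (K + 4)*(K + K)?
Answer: 0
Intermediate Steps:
d(K) = 2*K*(4 + K) (d(K) = (4 + K)*(2*K) = 2*K*(4 + K))
(-57*(p + 3)*5)*d(4) = (-57*(-3 + 3)*5)*(2*4*(4 + 4)) = (-0*5)*(2*4*8) = -57*0*64 = 0*64 = 0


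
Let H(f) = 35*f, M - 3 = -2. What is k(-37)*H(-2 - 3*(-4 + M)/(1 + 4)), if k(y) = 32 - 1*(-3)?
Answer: -245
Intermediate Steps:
M = 1 (M = 3 - 2 = 1)
k(y) = 35 (k(y) = 32 + 3 = 35)
k(-37)*H(-2 - 3*(-4 + M)/(1 + 4)) = 35*(35*(-2 - 3*(-4 + 1)/(1 + 4))) = 35*(35*(-2 - (-9)/5)) = 35*(35*(-2 - 3*(-3/5))) = 35*(35*(-2 + 9/5)) = 35*(35*(-1/5)) = 35*(-7) = -245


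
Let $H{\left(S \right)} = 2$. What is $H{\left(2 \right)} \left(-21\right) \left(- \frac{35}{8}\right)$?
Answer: $\frac{735}{4} \approx 183.75$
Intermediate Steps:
$H{\left(2 \right)} \left(-21\right) \left(- \frac{35}{8}\right) = 2 \left(-21\right) \left(- \frac{35}{8}\right) = - 42 \left(\left(-35\right) \frac{1}{8}\right) = \left(-42\right) \left(- \frac{35}{8}\right) = \frac{735}{4}$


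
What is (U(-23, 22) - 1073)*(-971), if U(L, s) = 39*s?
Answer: 208765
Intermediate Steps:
(U(-23, 22) - 1073)*(-971) = (39*22 - 1073)*(-971) = (858 - 1073)*(-971) = -215*(-971) = 208765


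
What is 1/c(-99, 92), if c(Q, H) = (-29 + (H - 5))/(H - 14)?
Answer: 39/29 ≈ 1.3448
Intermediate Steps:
c(Q, H) = (-34 + H)/(-14 + H) (c(Q, H) = (-29 + (-5 + H))/(-14 + H) = (-34 + H)/(-14 + H))
1/c(-99, 92) = 1/((-34 + 92)/(-14 + 92)) = 1/(58/78) = 1/((1/78)*58) = 1/(29/39) = 39/29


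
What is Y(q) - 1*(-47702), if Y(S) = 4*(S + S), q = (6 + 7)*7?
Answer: 48430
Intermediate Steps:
q = 91 (q = 13*7 = 91)
Y(S) = 8*S (Y(S) = 4*(2*S) = 8*S)
Y(q) - 1*(-47702) = 8*91 - 1*(-47702) = 728 + 47702 = 48430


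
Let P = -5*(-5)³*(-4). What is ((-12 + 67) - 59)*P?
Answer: 10000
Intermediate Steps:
P = -2500 (P = -5*(-125)*(-4) = 625*(-4) = -2500)
((-12 + 67) - 59)*P = ((-12 + 67) - 59)*(-2500) = (55 - 59)*(-2500) = -4*(-2500) = 10000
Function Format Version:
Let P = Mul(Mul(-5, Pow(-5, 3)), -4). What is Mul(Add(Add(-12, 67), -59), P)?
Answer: 10000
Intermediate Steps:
P = -2500 (P = Mul(Mul(-5, -125), -4) = Mul(625, -4) = -2500)
Mul(Add(Add(-12, 67), -59), P) = Mul(Add(Add(-12, 67), -59), -2500) = Mul(Add(55, -59), -2500) = Mul(-4, -2500) = 10000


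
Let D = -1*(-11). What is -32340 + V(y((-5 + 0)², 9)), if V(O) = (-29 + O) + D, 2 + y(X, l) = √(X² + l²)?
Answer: -32360 + √706 ≈ -32333.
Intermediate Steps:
D = 11
y(X, l) = -2 + √(X² + l²)
V(O) = -18 + O (V(O) = (-29 + O) + 11 = -18 + O)
-32340 + V(y((-5 + 0)², 9)) = -32340 + (-18 + (-2 + √(((-5 + 0)²)² + 9²))) = -32340 + (-18 + (-2 + √(((-5)²)² + 81))) = -32340 + (-18 + (-2 + √(25² + 81))) = -32340 + (-18 + (-2 + √(625 + 81))) = -32340 + (-18 + (-2 + √706)) = -32340 + (-20 + √706) = -32360 + √706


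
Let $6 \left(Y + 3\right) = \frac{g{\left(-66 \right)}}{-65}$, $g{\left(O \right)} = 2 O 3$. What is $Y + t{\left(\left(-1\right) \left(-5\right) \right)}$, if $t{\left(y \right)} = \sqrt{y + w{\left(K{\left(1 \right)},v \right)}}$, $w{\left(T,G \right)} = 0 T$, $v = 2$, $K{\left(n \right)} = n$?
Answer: $- \frac{129}{65} + \sqrt{5} \approx 0.25145$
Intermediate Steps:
$w{\left(T,G \right)} = 0$
$g{\left(O \right)} = 6 O$
$t{\left(y \right)} = \sqrt{y}$ ($t{\left(y \right)} = \sqrt{y + 0} = \sqrt{y}$)
$Y = - \frac{129}{65}$ ($Y = -3 + \frac{6 \left(-66\right) \frac{1}{-65}}{6} = -3 + \frac{\left(-396\right) \left(- \frac{1}{65}\right)}{6} = -3 + \frac{1}{6} \cdot \frac{396}{65} = -3 + \frac{66}{65} = - \frac{129}{65} \approx -1.9846$)
$Y + t{\left(\left(-1\right) \left(-5\right) \right)} = - \frac{129}{65} + \sqrt{\left(-1\right) \left(-5\right)} = - \frac{129}{65} + \sqrt{5}$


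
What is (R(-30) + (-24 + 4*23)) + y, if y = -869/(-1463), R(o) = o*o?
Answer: 128823/133 ≈ 968.59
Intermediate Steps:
R(o) = o**2
y = 79/133 (y = -869*(-1/1463) = 79/133 ≈ 0.59398)
(R(-30) + (-24 + 4*23)) + y = ((-30)**2 + (-24 + 4*23)) + 79/133 = (900 + (-24 + 92)) + 79/133 = (900 + 68) + 79/133 = 968 + 79/133 = 128823/133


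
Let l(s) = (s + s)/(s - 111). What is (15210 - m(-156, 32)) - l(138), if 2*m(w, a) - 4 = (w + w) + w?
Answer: 138886/9 ≈ 15432.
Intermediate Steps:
l(s) = 2*s/(-111 + s) (l(s) = (2*s)/(-111 + s) = 2*s/(-111 + s))
m(w, a) = 2 + 3*w/2 (m(w, a) = 2 + ((w + w) + w)/2 = 2 + (2*w + w)/2 = 2 + (3*w)/2 = 2 + 3*w/2)
(15210 - m(-156, 32)) - l(138) = (15210 - (2 + (3/2)*(-156))) - 2*138/(-111 + 138) = (15210 - (2 - 234)) - 2*138/27 = (15210 - 1*(-232)) - 2*138/27 = (15210 + 232) - 1*92/9 = 15442 - 92/9 = 138886/9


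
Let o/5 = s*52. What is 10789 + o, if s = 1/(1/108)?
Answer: 38869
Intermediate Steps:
s = 108 (s = 1/(1/108) = 108)
o = 28080 (o = 5*(108*52) = 5*5616 = 28080)
10789 + o = 10789 + 28080 = 38869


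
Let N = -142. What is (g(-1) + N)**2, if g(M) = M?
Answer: 20449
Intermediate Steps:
(g(-1) + N)**2 = (-1 - 142)**2 = (-143)**2 = 20449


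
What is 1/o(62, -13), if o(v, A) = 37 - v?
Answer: -1/25 ≈ -0.040000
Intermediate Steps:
1/o(62, -13) = 1/(37 - 1*62) = 1/(37 - 62) = 1/(-25) = -1/25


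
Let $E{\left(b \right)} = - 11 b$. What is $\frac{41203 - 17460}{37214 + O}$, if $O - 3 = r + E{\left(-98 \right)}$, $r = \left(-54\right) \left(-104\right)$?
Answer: $\frac{23743}{43911} \approx 0.54071$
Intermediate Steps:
$r = 5616$
$O = 6697$ ($O = 3 + \left(5616 - -1078\right) = 3 + \left(5616 + 1078\right) = 3 + 6694 = 6697$)
$\frac{41203 - 17460}{37214 + O} = \frac{41203 - 17460}{37214 + 6697} = \frac{23743}{43911}$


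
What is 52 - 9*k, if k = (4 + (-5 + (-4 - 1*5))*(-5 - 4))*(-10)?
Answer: 11752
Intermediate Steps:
k = -1300 (k = (4 + (-5 + (-4 - 5))*(-9))*(-10) = (4 + (-5 - 9)*(-9))*(-10) = (4 - 14*(-9))*(-10) = (4 + 126)*(-10) = 130*(-10) = -1300)
52 - 9*k = 52 - 9*(-1300) = 52 + 11700 = 11752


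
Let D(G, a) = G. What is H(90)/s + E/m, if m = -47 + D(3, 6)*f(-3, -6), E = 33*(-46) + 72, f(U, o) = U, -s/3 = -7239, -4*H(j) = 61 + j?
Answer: 7850167/304038 ≈ 25.820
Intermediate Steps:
H(j) = -61/4 - j/4 (H(j) = -(61 + j)/4 = -61/4 - j/4)
s = 21717 (s = -3*(-7239) = 21717)
E = -1446 (E = -1518 + 72 = -1446)
m = -56 (m = -47 + 3*(-3) = -47 - 9 = -56)
H(90)/s + E/m = (-61/4 - ¼*90)/21717 - 1446/(-56) = (-61/4 - 45/2)*(1/21717) - 1446*(-1/56) = -151/4*1/21717 + 723/28 = -151/86868 + 723/28 = 7850167/304038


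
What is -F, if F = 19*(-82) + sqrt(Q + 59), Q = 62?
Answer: 1547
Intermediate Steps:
F = -1547 (F = 19*(-82) + sqrt(62 + 59) = -1558 + sqrt(121) = -1558 + 11 = -1547)
-F = -1*(-1547) = 1547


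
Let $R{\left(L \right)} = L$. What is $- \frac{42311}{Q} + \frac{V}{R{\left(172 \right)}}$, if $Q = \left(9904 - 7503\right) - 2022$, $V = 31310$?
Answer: $\frac{2294499}{32594} \approx 70.396$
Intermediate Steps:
$Q = 379$ ($Q = 2401 - 2022 = 379$)
$- \frac{42311}{Q} + \frac{V}{R{\left(172 \right)}} = - \frac{42311}{379} + \frac{31310}{172} = \left(-42311\right) \frac{1}{379} + 31310 \cdot \frac{1}{172} = - \frac{42311}{379} + \frac{15655}{86} = \frac{2294499}{32594}$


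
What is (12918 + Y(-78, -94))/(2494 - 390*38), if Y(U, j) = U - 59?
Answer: -12781/12326 ≈ -1.0369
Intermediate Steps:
Y(U, j) = -59 + U
(12918 + Y(-78, -94))/(2494 - 390*38) = (12918 + (-59 - 78))/(2494 - 390*38) = (12918 - 137)/(2494 - 14820) = 12781/(-12326) = 12781*(-1/12326) = -12781/12326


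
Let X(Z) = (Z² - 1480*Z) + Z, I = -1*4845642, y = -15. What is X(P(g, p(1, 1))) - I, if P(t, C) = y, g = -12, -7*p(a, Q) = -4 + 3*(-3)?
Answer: 4868052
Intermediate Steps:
p(a, Q) = 13/7 (p(a, Q) = -(-4 + 3*(-3))/7 = -(-4 - 9)/7 = -⅐*(-13) = 13/7)
P(t, C) = -15
I = -4845642
X(Z) = Z² - 1479*Z
X(P(g, p(1, 1))) - I = -15*(-1479 - 15) - 1*(-4845642) = -15*(-1494) + 4845642 = 22410 + 4845642 = 4868052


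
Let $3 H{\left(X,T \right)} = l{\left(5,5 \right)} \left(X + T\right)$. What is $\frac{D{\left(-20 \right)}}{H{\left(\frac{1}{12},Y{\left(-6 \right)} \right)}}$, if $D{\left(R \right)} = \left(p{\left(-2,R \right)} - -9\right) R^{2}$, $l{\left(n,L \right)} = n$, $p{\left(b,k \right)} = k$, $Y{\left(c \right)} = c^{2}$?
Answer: $- \frac{31680}{433} \approx -73.164$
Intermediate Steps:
$H{\left(X,T \right)} = \frac{5 T}{3} + \frac{5 X}{3}$ ($H{\left(X,T \right)} = \frac{5 \left(X + T\right)}{3} = \frac{5 \left(T + X\right)}{3} = \frac{5 T + 5 X}{3} = \frac{5 T}{3} + \frac{5 X}{3}$)
$D{\left(R \right)} = R^{2} \left(9 + R\right)$ ($D{\left(R \right)} = \left(R - -9\right) R^{2} = \left(R + 9\right) R^{2} = \left(9 + R\right) R^{2} = R^{2} \left(9 + R\right)$)
$\frac{D{\left(-20 \right)}}{H{\left(\frac{1}{12},Y{\left(-6 \right)} \right)}} = \frac{\left(-20\right)^{2} \left(9 - 20\right)}{\frac{5 \left(-6\right)^{2}}{3} + \frac{5}{3 \cdot 12}} = \frac{400 \left(-11\right)}{\frac{5}{3} \cdot 36 + \frac{5}{3} \cdot \frac{1}{12}} = - \frac{4400}{60 + \frac{5}{36}} = - \frac{4400}{\frac{2165}{36}} = \left(-4400\right) \frac{36}{2165} = - \frac{31680}{433}$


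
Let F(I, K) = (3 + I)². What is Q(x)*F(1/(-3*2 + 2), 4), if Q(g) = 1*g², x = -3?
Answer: 1089/16 ≈ 68.063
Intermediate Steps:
Q(g) = g²
Q(x)*F(1/(-3*2 + 2), 4) = (-3)²*(3 + 1/(-3*2 + 2))² = 9*(3 + 1/(-6 + 2))² = 9*(3 + 1/(-4))² = 9*(3 - ¼)² = 9*(11/4)² = 9*(121/16) = 1089/16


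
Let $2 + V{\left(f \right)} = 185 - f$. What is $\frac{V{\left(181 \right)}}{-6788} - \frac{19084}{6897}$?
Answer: $- \frac{64777993}{23408418} \approx -2.7673$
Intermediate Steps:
$V{\left(f \right)} = 183 - f$ ($V{\left(f \right)} = -2 - \left(-185 + f\right) = 183 - f$)
$\frac{V{\left(181 \right)}}{-6788} - \frac{19084}{6897} = \frac{183 - 181}{-6788} - \frac{19084}{6897} = \left(183 - 181\right) \left(- \frac{1}{6788}\right) - \frac{19084}{6897} = 2 \left(- \frac{1}{6788}\right) - \frac{19084}{6897} = - \frac{1}{3394} - \frac{19084}{6897} = - \frac{64777993}{23408418}$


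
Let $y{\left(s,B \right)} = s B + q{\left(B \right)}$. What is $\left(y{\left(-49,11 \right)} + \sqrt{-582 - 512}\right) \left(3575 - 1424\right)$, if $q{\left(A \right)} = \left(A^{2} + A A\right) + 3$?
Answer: $-632394 + 2151 i \sqrt{1094} \approx -6.3239 \cdot 10^{5} + 71146.0 i$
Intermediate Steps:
$q{\left(A \right)} = 3 + 2 A^{2}$ ($q{\left(A \right)} = \left(A^{2} + A^{2}\right) + 3 = 2 A^{2} + 3 = 3 + 2 A^{2}$)
$y{\left(s,B \right)} = 3 + 2 B^{2} + B s$ ($y{\left(s,B \right)} = s B + \left(3 + 2 B^{2}\right) = B s + \left(3 + 2 B^{2}\right) = 3 + 2 B^{2} + B s$)
$\left(y{\left(-49,11 \right)} + \sqrt{-582 - 512}\right) \left(3575 - 1424\right) = \left(\left(3 + 2 \cdot 11^{2} + 11 \left(-49\right)\right) + \sqrt{-582 - 512}\right) \left(3575 - 1424\right) = \left(\left(3 + 2 \cdot 121 - 539\right) + \sqrt{-1094}\right) 2151 = \left(\left(3 + 242 - 539\right) + i \sqrt{1094}\right) 2151 = \left(-294 + i \sqrt{1094}\right) 2151 = -632394 + 2151 i \sqrt{1094}$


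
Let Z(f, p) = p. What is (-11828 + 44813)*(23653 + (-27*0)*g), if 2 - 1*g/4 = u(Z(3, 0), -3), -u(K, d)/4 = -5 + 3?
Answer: 780194205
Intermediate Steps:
u(K, d) = 8 (u(K, d) = -4*(-5 + 3) = -4*(-2) = 8)
g = -24 (g = 8 - 4*8 = 8 - 32 = -24)
(-11828 + 44813)*(23653 + (-27*0)*g) = (-11828 + 44813)*(23653 - 27*0*(-24)) = 32985*(23653 + 0*(-24)) = 32985*(23653 + 0) = 32985*23653 = 780194205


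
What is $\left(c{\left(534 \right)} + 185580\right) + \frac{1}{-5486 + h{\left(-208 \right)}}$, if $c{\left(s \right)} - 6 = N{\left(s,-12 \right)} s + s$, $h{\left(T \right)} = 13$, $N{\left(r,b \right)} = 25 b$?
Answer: $\frac{141860159}{5473} \approx 25920.0$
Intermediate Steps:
$c{\left(s \right)} = 6 - 299 s$ ($c{\left(s \right)} = 6 + \left(25 \left(-12\right) s + s\right) = 6 + \left(- 300 s + s\right) = 6 - 299 s$)
$\left(c{\left(534 \right)} + 185580\right) + \frac{1}{-5486 + h{\left(-208 \right)}} = \left(\left(6 - 159666\right) + 185580\right) + \frac{1}{-5486 + 13} = \left(\left(6 - 159666\right) + 185580\right) + \frac{1}{-5473} = \left(-159660 + 185580\right) - \frac{1}{5473} = 25920 - \frac{1}{5473} = \frac{141860159}{5473}$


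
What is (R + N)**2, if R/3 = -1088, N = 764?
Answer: 6250000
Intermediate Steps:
R = -3264 (R = 3*(-1088) = -3264)
(R + N)**2 = (-3264 + 764)**2 = (-2500)**2 = 6250000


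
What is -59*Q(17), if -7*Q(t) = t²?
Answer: 17051/7 ≈ 2435.9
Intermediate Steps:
Q(t) = -t²/7
-59*Q(17) = -(-59)*17²/7 = -(-59)*289/7 = -59*(-289/7) = 17051/7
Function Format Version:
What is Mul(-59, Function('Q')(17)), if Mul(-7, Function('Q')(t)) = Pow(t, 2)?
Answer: Rational(17051, 7) ≈ 2435.9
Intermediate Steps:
Function('Q')(t) = Mul(Rational(-1, 7), Pow(t, 2))
Mul(-59, Function('Q')(17)) = Mul(-59, Mul(Rational(-1, 7), Pow(17, 2))) = Mul(-59, Mul(Rational(-1, 7), 289)) = Mul(-59, Rational(-289, 7)) = Rational(17051, 7)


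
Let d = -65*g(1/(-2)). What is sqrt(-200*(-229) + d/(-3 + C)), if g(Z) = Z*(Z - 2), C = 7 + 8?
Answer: 5*sqrt(263769)/12 ≈ 213.99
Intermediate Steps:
C = 15
g(Z) = Z*(-2 + Z)
d = -325/4 (d = -65*(-2 + 1/(-2))/(-2) = -(-65)*(-2 - 1/2)/2 = -(-65)*(-5)/(2*2) = -65*5/4 = -325/4 ≈ -81.250)
sqrt(-200*(-229) + d/(-3 + C)) = sqrt(-200*(-229) - 325/(4*(-3 + 15))) = sqrt(45800 - 325/4/12) = sqrt(45800 - 325/4*1/12) = sqrt(45800 - 325/48) = sqrt(2198075/48) = 5*sqrt(263769)/12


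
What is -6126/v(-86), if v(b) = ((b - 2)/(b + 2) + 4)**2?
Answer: -1350783/5618 ≈ -240.44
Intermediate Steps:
v(b) = (4 + (-2 + b)/(2 + b))**2 (v(b) = ((-2 + b)/(2 + b) + 4)**2 = (4 + (-2 + b)/(2 + b))**2)
-6126/v(-86) = -6126*(2 - 86)**2/(6 + 5*(-86))**2 = -6126*7056/(6 - 430)**2 = -6126/((1/7056)*(-424)**2) = -6126/((1/7056)*179776) = -6126/11236/441 = -6126*441/11236 = -1350783/5618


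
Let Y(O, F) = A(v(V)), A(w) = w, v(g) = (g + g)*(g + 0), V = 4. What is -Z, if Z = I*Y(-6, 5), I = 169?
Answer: -5408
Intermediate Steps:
v(g) = 2*g**2 (v(g) = (2*g)*g = 2*g**2)
Y(O, F) = 32 (Y(O, F) = 2*4**2 = 2*16 = 32)
Z = 5408 (Z = 169*32 = 5408)
-Z = -1*5408 = -5408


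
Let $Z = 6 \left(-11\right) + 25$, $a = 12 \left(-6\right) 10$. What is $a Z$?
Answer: $29520$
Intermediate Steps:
$a = -720$ ($a = \left(-72\right) 10 = -720$)
$Z = -41$ ($Z = -66 + 25 = -41$)
$a Z = \left(-720\right) \left(-41\right) = 29520$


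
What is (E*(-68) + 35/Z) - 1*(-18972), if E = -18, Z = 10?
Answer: 40399/2 ≈ 20200.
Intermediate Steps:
(E*(-68) + 35/Z) - 1*(-18972) = (-18*(-68) + 35/10) - 1*(-18972) = (1224 + 35*(⅒)) + 18972 = (1224 + 7/2) + 18972 = 2455/2 + 18972 = 40399/2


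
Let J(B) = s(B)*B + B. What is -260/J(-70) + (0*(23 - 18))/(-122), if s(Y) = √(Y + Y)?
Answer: 26/987 - 52*I*√35/987 ≈ 0.026342 - 0.31169*I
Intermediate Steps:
s(Y) = √2*√Y (s(Y) = √(2*Y) = √2*√Y)
J(B) = B + √2*B^(3/2) (J(B) = (√2*√B)*B + B = √2*B^(3/2) + B = B + √2*B^(3/2))
-260/J(-70) + (0*(23 - 18))/(-122) = -260/(-70 + √2*(-70)^(3/2)) + (0*(23 - 18))/(-122) = -260/(-70 + √2*(-70*I*√70)) + (0*5)*(-1/122) = -260/(-70 - 140*I*√35) + 0*(-1/122) = -260/(-70 - 140*I*√35) + 0 = -260/(-70 - 140*I*√35)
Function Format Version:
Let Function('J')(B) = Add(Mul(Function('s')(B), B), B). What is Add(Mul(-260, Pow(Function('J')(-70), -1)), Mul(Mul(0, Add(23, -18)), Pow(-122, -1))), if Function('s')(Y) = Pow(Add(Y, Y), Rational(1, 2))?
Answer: Add(Rational(26, 987), Mul(Rational(-52, 987), I, Pow(35, Rational(1, 2)))) ≈ Add(0.026342, Mul(-0.31169, I))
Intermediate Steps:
Function('s')(Y) = Mul(Pow(2, Rational(1, 2)), Pow(Y, Rational(1, 2))) (Function('s')(Y) = Pow(Mul(2, Y), Rational(1, 2)) = Mul(Pow(2, Rational(1, 2)), Pow(Y, Rational(1, 2))))
Function('J')(B) = Add(B, Mul(Pow(2, Rational(1, 2)), Pow(B, Rational(3, 2)))) (Function('J')(B) = Add(Mul(Mul(Pow(2, Rational(1, 2)), Pow(B, Rational(1, 2))), B), B) = Add(Mul(Pow(2, Rational(1, 2)), Pow(B, Rational(3, 2))), B) = Add(B, Mul(Pow(2, Rational(1, 2)), Pow(B, Rational(3, 2)))))
Add(Mul(-260, Pow(Function('J')(-70), -1)), Mul(Mul(0, Add(23, -18)), Pow(-122, -1))) = Add(Mul(-260, Pow(Add(-70, Mul(Pow(2, Rational(1, 2)), Pow(-70, Rational(3, 2)))), -1)), Mul(Mul(0, Add(23, -18)), Pow(-122, -1))) = Add(Mul(-260, Pow(Add(-70, Mul(Pow(2, Rational(1, 2)), Mul(-70, I, Pow(70, Rational(1, 2))))), -1)), Mul(Mul(0, 5), Rational(-1, 122))) = Add(Mul(-260, Pow(Add(-70, Mul(-140, I, Pow(35, Rational(1, 2)))), -1)), Mul(0, Rational(-1, 122))) = Add(Mul(-260, Pow(Add(-70, Mul(-140, I, Pow(35, Rational(1, 2)))), -1)), 0) = Mul(-260, Pow(Add(-70, Mul(-140, I, Pow(35, Rational(1, 2)))), -1))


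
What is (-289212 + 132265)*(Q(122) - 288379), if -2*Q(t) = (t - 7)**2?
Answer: 92596061901/2 ≈ 4.6298e+10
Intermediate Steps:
Q(t) = -(-7 + t)**2/2 (Q(t) = -(t - 7)**2/2 = -(-7 + t)**2/2)
(-289212 + 132265)*(Q(122) - 288379) = (-289212 + 132265)*(-(-7 + 122)**2/2 - 288379) = -156947*(-1/2*115**2 - 288379) = -156947*(-1/2*13225 - 288379) = -156947*(-13225/2 - 288379) = -156947*(-589983/2) = 92596061901/2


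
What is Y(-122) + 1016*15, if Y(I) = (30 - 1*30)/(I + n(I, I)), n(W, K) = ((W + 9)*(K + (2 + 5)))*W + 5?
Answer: 15240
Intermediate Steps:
n(W, K) = 5 + W*(7 + K)*(9 + W) (n(W, K) = ((9 + W)*(K + 7))*W + 5 = ((9 + W)*(7 + K))*W + 5 = ((7 + K)*(9 + W))*W + 5 = W*(7 + K)*(9 + W) + 5 = 5 + W*(7 + K)*(9 + W))
Y(I) = 0 (Y(I) = (30 - 1*30)/(I + (5 + 7*I² + 63*I + I*I² + 9*I*I)) = (30 - 30)/(I + (5 + 7*I² + 63*I + I³ + 9*I²)) = 0/(I + (5 + I³ + 16*I² + 63*I)) = 0/(5 + I³ + 16*I² + 64*I) = 0)
Y(-122) + 1016*15 = 0 + 1016*15 = 0 + 15240 = 15240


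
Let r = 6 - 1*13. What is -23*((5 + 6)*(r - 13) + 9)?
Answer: 4853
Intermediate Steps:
r = -7 (r = 6 - 13 = -7)
-23*((5 + 6)*(r - 13) + 9) = -23*((5 + 6)*(-7 - 13) + 9) = -23*(11*(-20) + 9) = -23*(-220 + 9) = -23*(-211) = 4853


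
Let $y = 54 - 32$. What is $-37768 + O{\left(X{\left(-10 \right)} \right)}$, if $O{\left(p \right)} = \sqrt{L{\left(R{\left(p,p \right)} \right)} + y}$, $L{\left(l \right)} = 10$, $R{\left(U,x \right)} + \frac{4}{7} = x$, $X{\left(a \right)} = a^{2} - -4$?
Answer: $-37768 + 4 \sqrt{2} \approx -37762.0$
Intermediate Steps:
$X{\left(a \right)} = 4 + a^{2}$ ($X{\left(a \right)} = a^{2} + 4 = 4 + a^{2}$)
$R{\left(U,x \right)} = - \frac{4}{7} + x$
$y = 22$
$O{\left(p \right)} = 4 \sqrt{2}$ ($O{\left(p \right)} = \sqrt{10 + 22} = \sqrt{32} = 4 \sqrt{2}$)
$-37768 + O{\left(X{\left(-10 \right)} \right)} = -37768 + 4 \sqrt{2}$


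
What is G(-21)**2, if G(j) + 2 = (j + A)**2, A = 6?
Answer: 49729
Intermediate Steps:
G(j) = -2 + (6 + j)**2 (G(j) = -2 + (j + 6)**2 = -2 + (6 + j)**2)
G(-21)**2 = (-2 + (6 - 21)**2)**2 = (-2 + (-15)**2)**2 = (-2 + 225)**2 = 223**2 = 49729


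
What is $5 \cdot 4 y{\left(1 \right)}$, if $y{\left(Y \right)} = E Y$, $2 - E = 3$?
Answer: $-20$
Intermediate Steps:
$E = -1$ ($E = 2 - 3 = -1$)
$y{\left(Y \right)} = - Y$
$5 \cdot 4 y{\left(1 \right)} = 5 \cdot 4 \left(\left(-1\right) 1\right) = 20 \left(-1\right) = -20$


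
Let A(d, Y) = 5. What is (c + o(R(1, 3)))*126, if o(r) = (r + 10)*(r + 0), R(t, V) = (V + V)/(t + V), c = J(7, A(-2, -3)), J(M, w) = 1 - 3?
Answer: 3843/2 ≈ 1921.5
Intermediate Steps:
J(M, w) = -2
c = -2
R(t, V) = 2*V/(V + t) (R(t, V) = (2*V)/(V + t) = 2*V/(V + t))
o(r) = r*(10 + r) (o(r) = (10 + r)*r = r*(10 + r))
(c + o(R(1, 3)))*126 = (-2 + (2*3/(3 + 1))*(10 + 2*3/(3 + 1)))*126 = (-2 + (2*3/4)*(10 + 2*3/4))*126 = (-2 + (2*3*(¼))*(10 + 2*3*(¼)))*126 = (-2 + 3*(10 + 3/2)/2)*126 = (-2 + (3/2)*(23/2))*126 = (-2 + 69/4)*126 = (61/4)*126 = 3843/2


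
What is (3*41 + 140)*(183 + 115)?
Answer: 78374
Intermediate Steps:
(3*41 + 140)*(183 + 115) = (123 + 140)*298 = 263*298 = 78374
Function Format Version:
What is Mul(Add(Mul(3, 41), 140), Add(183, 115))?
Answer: 78374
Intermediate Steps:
Mul(Add(Mul(3, 41), 140), Add(183, 115)) = Mul(Add(123, 140), 298) = Mul(263, 298) = 78374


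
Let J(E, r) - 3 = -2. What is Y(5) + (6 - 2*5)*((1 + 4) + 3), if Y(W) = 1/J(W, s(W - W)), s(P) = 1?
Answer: -31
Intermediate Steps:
J(E, r) = 1 (J(E, r) = 3 - 2 = 1)
Y(W) = 1 (Y(W) = 1/1 = 1)
Y(5) + (6 - 2*5)*((1 + 4) + 3) = 1 + (6 - 2*5)*((1 + 4) + 3) = 1 + (6 - 10)*(5 + 3) = 1 - 4*8 = 1 - 32 = -31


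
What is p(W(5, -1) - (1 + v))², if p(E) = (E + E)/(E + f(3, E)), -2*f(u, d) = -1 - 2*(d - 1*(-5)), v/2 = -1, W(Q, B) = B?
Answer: 0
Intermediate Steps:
v = -2 (v = 2*(-1) = -2)
f(u, d) = 11/2 + d (f(u, d) = -(-1 - 2*(d - 1*(-5)))/2 = -(-1 - 2*(d + 5))/2 = -(-1 - 2*(5 + d))/2 = -(-1 + (-10 - 2*d))/2 = -(-11 - 2*d)/2 = 11/2 + d)
p(E) = 2*E/(11/2 + 2*E) (p(E) = (E + E)/(E + (11/2 + E)) = (2*E)/(11/2 + 2*E) = 2*E/(11/2 + 2*E))
p(W(5, -1) - (1 + v))² = (4*(-1 - (1 - 2))/(11 + 4*(-1 - (1 - 2))))² = (4*(-1 - 1*(-1))/(11 + 4*(-1 - 1*(-1))))² = (4*(-1 + 1)/(11 + 4*(-1 + 1)))² = (4*0/(11 + 4*0))² = (4*0/(11 + 0))² = (4*0/11)² = (4*0*(1/11))² = 0² = 0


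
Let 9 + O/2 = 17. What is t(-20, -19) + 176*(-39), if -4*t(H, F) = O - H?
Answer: -6873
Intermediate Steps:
O = 16 (O = -18 + 2*17 = -18 + 34 = 16)
t(H, F) = -4 + H/4 (t(H, F) = -(16 - H)/4 = -4 + H/4)
t(-20, -19) + 176*(-39) = (-4 + (¼)*(-20)) + 176*(-39) = (-4 - 5) - 6864 = -9 - 6864 = -6873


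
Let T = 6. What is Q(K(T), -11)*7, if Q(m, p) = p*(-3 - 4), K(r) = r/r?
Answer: 539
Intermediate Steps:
K(r) = 1
Q(m, p) = -7*p (Q(m, p) = p*(-7) = -7*p)
Q(K(T), -11)*7 = -7*(-11)*7 = 77*7 = 539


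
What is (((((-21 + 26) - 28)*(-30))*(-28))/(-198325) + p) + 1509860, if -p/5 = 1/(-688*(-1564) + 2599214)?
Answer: 220105340403289619/145778632590 ≈ 1.5099e+6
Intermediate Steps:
p = -5/3675246 (p = -5/(-688*(-1564) + 2599214) = -5/(1076032 + 2599214) = -5/3675246 ≈ -1.3605e-6)
(((((-21 + 26) - 28)*(-30))*(-28))/(-198325) + p) + 1509860 = (((((-21 + 26) - 28)*(-30))*(-28))/(-198325) - 5/3675246) + 1509860 = ((((5 - 28)*(-30))*(-28))*(-1/198325) - 5/3675246) + 1509860 = ((-23*(-30)*(-28))*(-1/198325) - 5/3675246) + 1509860 = ((690*(-28))*(-1/198325) - 5/3675246) + 1509860 = (-19320*(-1/198325) - 5/3675246) + 1509860 = (3864/39665 - 5/3675246) + 1509860 = 14200952219/145778632590 + 1509860 = 220105340403289619/145778632590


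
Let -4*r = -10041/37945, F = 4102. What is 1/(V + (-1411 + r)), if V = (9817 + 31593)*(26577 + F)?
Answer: 151780/192823737302661 ≈ 7.8714e-10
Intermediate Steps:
r = 10041/151780 (r = -(-10041)/(4*37945) = -¼*(-10041/37945) = 10041/151780 ≈ 0.066155)
V = 1270417390 (V = (9817 + 31593)*(26577 + 4102) = 41410*30679 = 1270417390)
1/(V + (-1411 + r)) = 1/(1270417390 + (-1411 + 10041/151780)) = 1/(1270417390 - 214151539/151780) = 1/(192823737302661/151780) = 151780/192823737302661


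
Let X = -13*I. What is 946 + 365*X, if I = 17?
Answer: -79719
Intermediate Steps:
X = -221 (X = -13*17 = -221)
946 + 365*X = 946 + 365*(-221) = 946 - 80665 = -79719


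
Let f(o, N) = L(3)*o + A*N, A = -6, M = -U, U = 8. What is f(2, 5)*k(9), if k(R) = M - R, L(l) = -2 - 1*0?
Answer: 578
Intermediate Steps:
L(l) = -2 (L(l) = -2 + 0 = -2)
M = -8 (M = -1*8 = -8)
f(o, N) = -6*N - 2*o (f(o, N) = -2*o - 6*N = -6*N - 2*o)
k(R) = -8 - R
f(2, 5)*k(9) = (-6*5 - 2*2)*(-8 - 1*9) = (-30 - 4)*(-8 - 9) = -34*(-17) = 578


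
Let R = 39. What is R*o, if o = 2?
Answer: 78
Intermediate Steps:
R*o = 39*2 = 78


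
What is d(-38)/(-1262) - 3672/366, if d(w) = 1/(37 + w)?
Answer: -772283/76982 ≈ -10.032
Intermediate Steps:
d(-38)/(-1262) - 3672/366 = 1/((37 - 38)*(-1262)) - 3672/366 = -1/1262/(-1) - 3672*1/366 = -1*(-1/1262) - 612/61 = 1/1262 - 612/61 = -772283/76982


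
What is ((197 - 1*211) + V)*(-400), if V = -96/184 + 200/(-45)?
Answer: 1570400/207 ≈ 7586.5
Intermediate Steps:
V = -1028/207 (V = -96*1/184 + 200*(-1/45) = -12/23 - 40/9 = -1028/207 ≈ -4.9662)
((197 - 1*211) + V)*(-400) = ((197 - 1*211) - 1028/207)*(-400) = ((197 - 211) - 1028/207)*(-400) = (-14 - 1028/207)*(-400) = -3926/207*(-400) = 1570400/207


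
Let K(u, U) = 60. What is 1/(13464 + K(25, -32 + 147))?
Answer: 1/13524 ≈ 7.3943e-5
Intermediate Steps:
1/(13464 + K(25, -32 + 147)) = 1/(13464 + 60) = 1/13524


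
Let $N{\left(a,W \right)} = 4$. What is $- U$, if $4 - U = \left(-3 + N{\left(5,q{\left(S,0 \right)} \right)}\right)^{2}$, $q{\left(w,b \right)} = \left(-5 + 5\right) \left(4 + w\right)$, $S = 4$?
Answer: $-3$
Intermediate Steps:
$q{\left(w,b \right)} = 0$ ($q{\left(w,b \right)} = 0 \left(4 + w\right) = 0$)
$U = 3$ ($U = 4 - \left(-3 + 4\right)^{2} = 4 - 1^{2} = 4 - 1 = 3$)
$- U = \left(-1\right) 3 = -3$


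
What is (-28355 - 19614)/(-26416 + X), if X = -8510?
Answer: 47969/34926 ≈ 1.3734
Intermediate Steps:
(-28355 - 19614)/(-26416 + X) = (-28355 - 19614)/(-26416 - 8510) = -47969/(-34926) = -47969*(-1/34926) = 47969/34926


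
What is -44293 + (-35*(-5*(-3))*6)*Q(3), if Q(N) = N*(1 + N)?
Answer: -82093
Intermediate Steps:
-44293 + (-35*(-5*(-3))*6)*Q(3) = -44293 + (-35*(-5*(-3))*6)*(3*(1 + 3)) = -44293 + (-525*6)*(3*4) = -44293 - 35*90*12 = -44293 - 3150*12 = -44293 - 37800 = -82093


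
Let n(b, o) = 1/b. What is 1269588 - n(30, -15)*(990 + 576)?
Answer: 6347679/5 ≈ 1.2695e+6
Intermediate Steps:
1269588 - n(30, -15)*(990 + 576) = 1269588 - (990 + 576)/30 = 1269588 - 1566/30 = 1269588 - 1*261/5 = 1269588 - 261/5 = 6347679/5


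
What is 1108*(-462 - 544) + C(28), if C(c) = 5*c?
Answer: -1114508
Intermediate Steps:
1108*(-462 - 544) + C(28) = 1108*(-462 - 544) + 5*28 = 1108*(-1006) + 140 = -1114648 + 140 = -1114508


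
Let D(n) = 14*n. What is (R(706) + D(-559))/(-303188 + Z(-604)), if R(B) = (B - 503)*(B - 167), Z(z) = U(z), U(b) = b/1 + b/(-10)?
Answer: -507955/1518658 ≈ -0.33448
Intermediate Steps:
U(b) = 9*b/10 (U(b) = b*1 + b*(-⅒) = b - b/10 = 9*b/10)
Z(z) = 9*z/10
R(B) = (-503 + B)*(-167 + B)
(R(706) + D(-559))/(-303188 + Z(-604)) = ((84001 + 706² - 670*706) + 14*(-559))/(-303188 + (9/10)*(-604)) = ((84001 + 498436 - 473020) - 7826)/(-303188 - 2718/5) = (109417 - 7826)/(-1518658/5) = 101591*(-5/1518658) = -507955/1518658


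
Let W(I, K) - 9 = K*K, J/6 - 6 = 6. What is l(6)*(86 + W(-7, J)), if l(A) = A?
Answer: 31674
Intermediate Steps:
J = 72 (J = 36 + 6*6 = 36 + 36 = 72)
W(I, K) = 9 + K² (W(I, K) = 9 + K*K = 9 + K²)
l(6)*(86 + W(-7, J)) = 6*(86 + (9 + 72²)) = 6*(86 + (9 + 5184)) = 6*(86 + 5193) = 6*5279 = 31674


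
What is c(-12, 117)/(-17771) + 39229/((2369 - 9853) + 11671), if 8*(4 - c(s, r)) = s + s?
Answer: 697109250/74407177 ≈ 9.3689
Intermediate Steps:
c(s, r) = 4 - s/4 (c(s, r) = 4 - (s + s)/8 = 4 - s/4)
c(-12, 117)/(-17771) + 39229/((2369 - 9853) + 11671) = (4 - ¼*(-12))/(-17771) + 39229/((2369 - 9853) + 11671) = (4 + 3)*(-1/17771) + 39229/(-7484 + 11671) = 7*(-1/17771) + 39229/4187 = -7/17771 + 39229*(1/4187) = -7/17771 + 39229/4187 = 697109250/74407177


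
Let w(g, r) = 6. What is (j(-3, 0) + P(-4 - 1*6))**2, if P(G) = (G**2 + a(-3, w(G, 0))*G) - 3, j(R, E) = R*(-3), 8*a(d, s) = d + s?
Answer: 167281/16 ≈ 10455.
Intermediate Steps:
a(d, s) = d/8 + s/8 (a(d, s) = (d + s)/8 = d/8 + s/8)
j(R, E) = -3*R
P(G) = -3 + G**2 + 3*G/8 (P(G) = (G**2 + ((1/8)*(-3) + (1/8)*6)*G) - 3 = (G**2 + (-3/8 + 3/4)*G) - 3 = (G**2 + 3*G/8) - 3 = -3 + G**2 + 3*G/8)
(j(-3, 0) + P(-4 - 1*6))**2 = (-3*(-3) + (-3 + (-4 - 1*6)**2 + 3*(-4 - 1*6)/8))**2 = (9 + (-3 + (-4 - 6)**2 + 3*(-4 - 6)/8))**2 = (9 + (-3 + (-10)**2 + (3/8)*(-10)))**2 = (9 + (-3 + 100 - 15/4))**2 = (9 + 373/4)**2 = (409/4)**2 = 167281/16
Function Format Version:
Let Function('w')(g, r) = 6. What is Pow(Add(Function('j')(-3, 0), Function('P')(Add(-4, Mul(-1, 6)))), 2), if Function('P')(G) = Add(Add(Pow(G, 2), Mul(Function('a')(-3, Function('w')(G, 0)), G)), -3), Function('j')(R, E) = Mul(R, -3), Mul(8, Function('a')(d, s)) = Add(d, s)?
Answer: Rational(167281, 16) ≈ 10455.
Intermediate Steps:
Function('a')(d, s) = Add(Mul(Rational(1, 8), d), Mul(Rational(1, 8), s)) (Function('a')(d, s) = Mul(Rational(1, 8), Add(d, s)) = Add(Mul(Rational(1, 8), d), Mul(Rational(1, 8), s)))
Function('j')(R, E) = Mul(-3, R)
Function('P')(G) = Add(-3, Pow(G, 2), Mul(Rational(3, 8), G)) (Function('P')(G) = Add(Add(Pow(G, 2), Mul(Add(Mul(Rational(1, 8), -3), Mul(Rational(1, 8), 6)), G)), -3) = Add(Add(Pow(G, 2), Mul(Add(Rational(-3, 8), Rational(3, 4)), G)), -3) = Add(Add(Pow(G, 2), Mul(Rational(3, 8), G)), -3) = Add(-3, Pow(G, 2), Mul(Rational(3, 8), G)))
Pow(Add(Function('j')(-3, 0), Function('P')(Add(-4, Mul(-1, 6)))), 2) = Pow(Add(Mul(-3, -3), Add(-3, Pow(Add(-4, Mul(-1, 6)), 2), Mul(Rational(3, 8), Add(-4, Mul(-1, 6))))), 2) = Pow(Add(9, Add(-3, Pow(Add(-4, -6), 2), Mul(Rational(3, 8), Add(-4, -6)))), 2) = Pow(Add(9, Add(-3, Pow(-10, 2), Mul(Rational(3, 8), -10))), 2) = Pow(Add(9, Add(-3, 100, Rational(-15, 4))), 2) = Pow(Add(9, Rational(373, 4)), 2) = Pow(Rational(409, 4), 2) = Rational(167281, 16)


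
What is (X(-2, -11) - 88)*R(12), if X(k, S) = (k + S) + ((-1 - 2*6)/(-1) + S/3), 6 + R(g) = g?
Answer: -550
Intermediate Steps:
R(g) = -6 + g
X(k, S) = 13 + k + 4*S/3 (X(k, S) = (S + k) + ((-1 - 12)*(-1) + S*(1/3)) = (S + k) + (-13*(-1) + S/3) = (S + k) + (13 + S/3) = 13 + k + 4*S/3)
(X(-2, -11) - 88)*R(12) = ((13 - 2 + (4/3)*(-11)) - 88)*(-6 + 12) = ((13 - 2 - 44/3) - 88)*6 = (-11/3 - 88)*6 = -275/3*6 = -550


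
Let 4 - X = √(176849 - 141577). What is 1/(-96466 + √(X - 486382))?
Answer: -1/(96466 - I*√(486378 + 2*√8818)) ≈ -1.0366e-5 - 7.4955e-8*I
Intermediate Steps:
X = 4 - 2*√8818 (X = 4 - √(176849 - 141577) = 4 - √35272 = 4 - 2*√8818 ≈ -183.81)
1/(-96466 + √(X - 486382)) = 1/(-96466 + √((4 - 2*√8818) - 486382)) = 1/(-96466 + √(-486378 - 2*√8818))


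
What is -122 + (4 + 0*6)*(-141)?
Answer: -686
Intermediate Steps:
-122 + (4 + 0*6)*(-141) = -122 + (4 + 0)*(-141) = -122 + 4*(-141) = -122 - 564 = -686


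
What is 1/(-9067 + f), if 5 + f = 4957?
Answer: -1/4115 ≈ -0.00024301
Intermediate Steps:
f = 4952 (f = -5 + 4957 = 4952)
1/(-9067 + f) = 1/(-9067 + 4952) = 1/(-4115) = -1/4115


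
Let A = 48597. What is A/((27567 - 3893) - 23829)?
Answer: -48597/155 ≈ -313.53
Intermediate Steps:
A/((27567 - 3893) - 23829) = 48597/((27567 - 3893) - 23829) = 48597/(23674 - 23829) = 48597/(-155) = 48597*(-1/155) = -48597/155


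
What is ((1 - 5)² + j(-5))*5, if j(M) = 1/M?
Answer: 79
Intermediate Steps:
((1 - 5)² + j(-5))*5 = ((1 - 5)² + 1/(-5))*5 = ((-4)² - ⅕)*5 = (16 - ⅕)*5 = (79/5)*5 = 79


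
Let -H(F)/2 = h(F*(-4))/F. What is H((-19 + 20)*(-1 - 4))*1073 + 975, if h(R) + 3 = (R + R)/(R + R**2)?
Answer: -28531/105 ≈ -271.72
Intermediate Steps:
h(R) = -3 + 2*R/(R + R**2) (h(R) = -3 + (R + R)/(R + R**2) = -3 + (2*R)/(R + R**2) = -3 + 2*R/(R + R**2))
H(F) = -2*(-1 + 12*F)/(F*(1 - 4*F)) (H(F) = -2*(-1 - 3*F*(-4))/(1 + F*(-4))/F = -2*(-1 - (-12)*F)/(1 - 4*F)/F = -2*(-1 + 12*F)/(1 - 4*F)/F = -2*(-1 + 12*F)/(F*(1 - 4*F)))
H((-19 + 20)*(-1 - 4))*1073 + 975 = (2*(-1 + 12*((-19 + 20)*(-1 - 4)))/((((-19 + 20)*(-1 - 4)))*(-1 + 4*((-19 + 20)*(-1 - 4)))))*1073 + 975 = (2*(-1 + 12*(1*(-5)))/(((1*(-5)))*(-1 + 4*(1*(-5)))))*1073 + 975 = (2*(-1 + 12*(-5))/(-5*(-1 + 4*(-5))))*1073 + 975 = (2*(-1/5)*(-1 - 60)/(-1 - 20))*1073 + 975 = (2*(-1/5)*(-61)/(-21))*1073 + 975 = (2*(-1/5)*(-1/21)*(-61))*1073 + 975 = -122/105*1073 + 975 = -130906/105 + 975 = -28531/105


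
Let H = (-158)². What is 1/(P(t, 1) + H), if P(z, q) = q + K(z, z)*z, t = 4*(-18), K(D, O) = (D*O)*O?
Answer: 1/26898821 ≈ 3.7176e-8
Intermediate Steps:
K(D, O) = D*O²
t = -72
P(z, q) = q + z⁴ (P(z, q) = q + (z*z²)*z = q + z³*z = q + z⁴)
H = 24964
1/(P(t, 1) + H) = 1/((1 + (-72)⁴) + 24964) = 1/((1 + 26873856) + 24964) = 1/(26873857 + 24964) = 1/26898821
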